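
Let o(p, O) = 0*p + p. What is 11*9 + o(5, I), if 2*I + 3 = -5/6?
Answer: 104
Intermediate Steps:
I = -23/12 (I = -3/2 + (-5/6)/2 = -3/2 + (-5*1/6)/2 = -3/2 + (1/2)*(-5/6) = -3/2 - 5/12 = -23/12 ≈ -1.9167)
o(p, O) = p (o(p, O) = 0 + p = p)
11*9 + o(5, I) = 11*9 + 5 = 99 + 5 = 104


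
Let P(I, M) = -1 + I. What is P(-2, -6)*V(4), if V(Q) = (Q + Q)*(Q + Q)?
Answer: -192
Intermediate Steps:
V(Q) = 4*Q² (V(Q) = (2*Q)*(2*Q) = 4*Q²)
P(-2, -6)*V(4) = (-1 - 2)*(4*4²) = -12*16 = -3*64 = -192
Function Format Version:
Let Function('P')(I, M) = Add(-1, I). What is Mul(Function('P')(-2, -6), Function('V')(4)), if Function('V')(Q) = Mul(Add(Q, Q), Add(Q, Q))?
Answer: -192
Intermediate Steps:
Function('V')(Q) = Mul(4, Pow(Q, 2)) (Function('V')(Q) = Mul(Mul(2, Q), Mul(2, Q)) = Mul(4, Pow(Q, 2)))
Mul(Function('P')(-2, -6), Function('V')(4)) = Mul(Add(-1, -2), Mul(4, Pow(4, 2))) = Mul(-3, Mul(4, 16)) = Mul(-3, 64) = -192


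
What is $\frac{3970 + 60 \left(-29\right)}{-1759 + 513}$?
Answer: $- \frac{1115}{623} \approx -1.7897$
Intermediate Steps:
$\frac{3970 + 60 \left(-29\right)}{-1759 + 513} = \frac{3970 - 1740}{-1246} = 2230 \left(- \frac{1}{1246}\right) = - \frac{1115}{623}$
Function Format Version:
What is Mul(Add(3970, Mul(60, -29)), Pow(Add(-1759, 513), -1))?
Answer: Rational(-1115, 623) ≈ -1.7897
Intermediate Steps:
Mul(Add(3970, Mul(60, -29)), Pow(Add(-1759, 513), -1)) = Mul(Add(3970, -1740), Pow(-1246, -1)) = Mul(2230, Rational(-1, 1246)) = Rational(-1115, 623)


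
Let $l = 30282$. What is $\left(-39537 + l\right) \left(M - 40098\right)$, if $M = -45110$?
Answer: $788600040$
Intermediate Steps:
$\left(-39537 + l\right) \left(M - 40098\right) = \left(-39537 + 30282\right) \left(-45110 - 40098\right) = \left(-9255\right) \left(-85208\right) = 788600040$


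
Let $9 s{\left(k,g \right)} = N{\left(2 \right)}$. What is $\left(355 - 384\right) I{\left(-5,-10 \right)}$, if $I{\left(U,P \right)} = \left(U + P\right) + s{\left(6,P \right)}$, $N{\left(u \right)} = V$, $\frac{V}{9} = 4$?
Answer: $319$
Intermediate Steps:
$V = 36$ ($V = 9 \cdot 4 = 36$)
$N{\left(u \right)} = 36$
$s{\left(k,g \right)} = 4$ ($s{\left(k,g \right)} = \frac{1}{9} \cdot 36 = 4$)
$I{\left(U,P \right)} = 4 + P + U$ ($I{\left(U,P \right)} = \left(U + P\right) + 4 = \left(P + U\right) + 4 = 4 + P + U$)
$\left(355 - 384\right) I{\left(-5,-10 \right)} = \left(355 - 384\right) \left(4 - 10 - 5\right) = \left(-29\right) \left(-11\right) = 319$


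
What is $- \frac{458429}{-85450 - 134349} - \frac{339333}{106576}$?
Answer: $- \frac{25727524963}{23425298224} \approx -1.0983$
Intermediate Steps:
$- \frac{458429}{-85450 - 134349} - \frac{339333}{106576} = - \frac{458429}{-219799} - \frac{339333}{106576} = \left(-458429\right) \left(- \frac{1}{219799}\right) - \frac{339333}{106576} = \frac{458429}{219799} - \frac{339333}{106576} = - \frac{25727524963}{23425298224}$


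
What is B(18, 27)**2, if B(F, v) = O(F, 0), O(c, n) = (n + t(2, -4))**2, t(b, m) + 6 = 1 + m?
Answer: 6561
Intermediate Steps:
t(b, m) = -5 + m (t(b, m) = -6 + (1 + m) = -5 + m)
O(c, n) = (-9 + n)**2 (O(c, n) = (n + (-5 - 4))**2 = (n - 9)**2 = (-9 + n)**2)
B(F, v) = 81 (B(F, v) = (-9 + 0)**2 = (-9)**2 = 81)
B(18, 27)**2 = 81**2 = 6561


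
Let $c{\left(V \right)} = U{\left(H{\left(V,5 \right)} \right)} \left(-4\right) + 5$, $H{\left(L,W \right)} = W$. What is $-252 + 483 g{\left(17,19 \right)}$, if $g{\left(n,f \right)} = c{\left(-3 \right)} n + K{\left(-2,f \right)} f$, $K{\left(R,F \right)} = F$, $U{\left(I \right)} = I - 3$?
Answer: $149478$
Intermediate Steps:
$U{\left(I \right)} = -3 + I$ ($U{\left(I \right)} = I - 3 = -3 + I$)
$c{\left(V \right)} = -3$ ($c{\left(V \right)} = \left(-3 + 5\right) \left(-4\right) + 5 = 2 \left(-4\right) + 5 = -8 + 5 = -3$)
$g{\left(n,f \right)} = f^{2} - 3 n$ ($g{\left(n,f \right)} = - 3 n + f f = - 3 n + f^{2} = f^{2} - 3 n$)
$-252 + 483 g{\left(17,19 \right)} = -252 + 483 \left(19^{2} - 51\right) = -252 + 483 \left(361 - 51\right) = -252 + 483 \cdot 310 = -252 + 149730 = 149478$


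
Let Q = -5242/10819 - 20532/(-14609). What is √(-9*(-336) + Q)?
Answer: √75566489077199001014/158054771 ≈ 54.999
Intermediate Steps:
Q = 145555330/158054771 (Q = -5242*1/10819 - 20532*(-1/14609) = -5242/10819 + 20532/14609 = 145555330/158054771 ≈ 0.92092)
√(-9*(-336) + Q) = √(-9*(-336) + 145555330/158054771) = √(3024 + 145555330/158054771) = √(478103182834/158054771) = √75566489077199001014/158054771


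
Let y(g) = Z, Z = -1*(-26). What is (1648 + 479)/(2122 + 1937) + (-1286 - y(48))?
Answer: -1774427/1353 ≈ -1311.5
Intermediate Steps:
Z = 26
y(g) = 26
(1648 + 479)/(2122 + 1937) + (-1286 - y(48)) = (1648 + 479)/(2122 + 1937) + (-1286 - 1*26) = 2127/4059 + (-1286 - 26) = 2127*(1/4059) - 1312 = 709/1353 - 1312 = -1774427/1353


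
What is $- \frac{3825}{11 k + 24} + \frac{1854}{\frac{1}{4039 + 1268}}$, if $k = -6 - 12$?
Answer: $\frac{570673599}{58} \approx 9.8392 \cdot 10^{6}$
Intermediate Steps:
$k = -18$ ($k = -6 - 12 = -18$)
$- \frac{3825}{11 k + 24} + \frac{1854}{\frac{1}{4039 + 1268}} = - \frac{3825}{11 \left(-18\right) + 24} + \frac{1854}{\frac{1}{4039 + 1268}} = - \frac{3825}{-198 + 24} + \frac{1854}{\frac{1}{5307}} = - \frac{3825}{-174} + 1854 \frac{1}{\frac{1}{5307}} = \left(-3825\right) \left(- \frac{1}{174}\right) + 1854 \cdot 5307 = \frac{1275}{58} + 9839178 = \frac{570673599}{58}$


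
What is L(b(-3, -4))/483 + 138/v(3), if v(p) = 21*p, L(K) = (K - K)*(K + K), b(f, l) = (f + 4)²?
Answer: 46/21 ≈ 2.1905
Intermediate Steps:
b(f, l) = (4 + f)²
L(K) = 0 (L(K) = 0*(2*K) = 0)
L(b(-3, -4))/483 + 138/v(3) = 0/483 + 138/((21*3)) = 0*(1/483) + 138/63 = 0 + 138*(1/63) = 0 + 46/21 = 46/21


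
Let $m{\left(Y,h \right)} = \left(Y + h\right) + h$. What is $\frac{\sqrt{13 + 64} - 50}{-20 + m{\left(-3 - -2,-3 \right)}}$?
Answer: $\frac{50}{27} - \frac{\sqrt{77}}{27} \approx 1.5269$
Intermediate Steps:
$m{\left(Y,h \right)} = Y + 2 h$
$\frac{\sqrt{13 + 64} - 50}{-20 + m{\left(-3 - -2,-3 \right)}} = \frac{\sqrt{13 + 64} - 50}{-20 + \left(\left(-3 - -2\right) + 2 \left(-3\right)\right)} = \frac{\sqrt{77} - 50}{-20 + \left(\left(-3 + 2\right) - 6\right)} = \frac{-50 + \sqrt{77}}{-20 - 7} = \frac{-50 + \sqrt{77}}{-27} = - \frac{-50 + \sqrt{77}}{27} = \frac{50}{27} - \frac{\sqrt{77}}{27}$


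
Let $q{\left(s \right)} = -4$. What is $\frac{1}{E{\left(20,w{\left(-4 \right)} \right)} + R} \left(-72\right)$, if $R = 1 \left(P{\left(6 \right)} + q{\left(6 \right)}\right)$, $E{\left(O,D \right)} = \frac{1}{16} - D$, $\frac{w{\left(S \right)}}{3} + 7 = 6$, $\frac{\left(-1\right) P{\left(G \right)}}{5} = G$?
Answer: $\frac{128}{55} \approx 2.3273$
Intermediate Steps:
$P{\left(G \right)} = - 5 G$
$w{\left(S \right)} = -3$ ($w{\left(S \right)} = -21 + 3 \cdot 6 = -21 + 18 = -3$)
$E{\left(O,D \right)} = \frac{1}{16} - D$
$R = -34$ ($R = 1 \left(\left(-5\right) 6 - 4\right) = 1 \left(-30 - 4\right) = 1 \left(-34\right) = -34$)
$\frac{1}{E{\left(20,w{\left(-4 \right)} \right)} + R} \left(-72\right) = \frac{1}{\left(\frac{1}{16} - -3\right) - 34} \left(-72\right) = \frac{1}{\left(\frac{1}{16} + 3\right) - 34} \left(-72\right) = \frac{1}{\frac{49}{16} - 34} \left(-72\right) = \frac{1}{- \frac{495}{16}} \left(-72\right) = \left(- \frac{16}{495}\right) \left(-72\right) = \frac{128}{55}$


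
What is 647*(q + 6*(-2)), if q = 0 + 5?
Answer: -4529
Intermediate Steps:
q = 5
647*(q + 6*(-2)) = 647*(5 + 6*(-2)) = 647*(5 - 12) = 647*(-7) = -4529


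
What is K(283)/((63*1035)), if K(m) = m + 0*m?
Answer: 283/65205 ≈ 0.0043402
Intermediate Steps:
K(m) = m (K(m) = m + 0 = m)
K(283)/((63*1035)) = 283/((63*1035)) = 283/65205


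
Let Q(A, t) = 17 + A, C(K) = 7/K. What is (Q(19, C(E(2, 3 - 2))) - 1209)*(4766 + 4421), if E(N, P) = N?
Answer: -10776351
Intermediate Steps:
(Q(19, C(E(2, 3 - 2))) - 1209)*(4766 + 4421) = ((17 + 19) - 1209)*(4766 + 4421) = (36 - 1209)*9187 = -1173*9187 = -10776351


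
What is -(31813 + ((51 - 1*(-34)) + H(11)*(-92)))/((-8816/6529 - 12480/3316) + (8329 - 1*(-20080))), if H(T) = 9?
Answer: -33633529774/30747439665 ≈ -1.0939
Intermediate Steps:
-(31813 + ((51 - 1*(-34)) + H(11)*(-92)))/((-8816/6529 - 12480/3316) + (8329 - 1*(-20080))) = -(31813 + ((51 - 1*(-34)) + 9*(-92)))/((-8816/6529 - 12480/3316) + (8329 - 1*(-20080))) = -(31813 + ((51 + 34) - 828))/((-8816*1/6529 - 12480*1/3316) + (8329 + 20080)) = -(31813 + (85 - 828))/((-8816/6529 - 3120/829) + 28409) = -(31813 - 743)/(-27678944/5412541 + 28409) = -31070/153737198325/5412541 = -31070*5412541/153737198325 = -1*33633529774/30747439665 = -33633529774/30747439665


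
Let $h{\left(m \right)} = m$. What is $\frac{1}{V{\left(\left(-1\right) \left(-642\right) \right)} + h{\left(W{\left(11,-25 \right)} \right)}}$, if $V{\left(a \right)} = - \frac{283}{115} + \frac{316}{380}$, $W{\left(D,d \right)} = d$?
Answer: $- \frac{437}{11637} \approx -0.037553$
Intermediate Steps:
$V{\left(a \right)} = - \frac{712}{437}$ ($V{\left(a \right)} = \left(-283\right) \frac{1}{115} + 316 \cdot \frac{1}{380} = - \frac{283}{115} + \frac{79}{95} = - \frac{712}{437}$)
$\frac{1}{V{\left(\left(-1\right) \left(-642\right) \right)} + h{\left(W{\left(11,-25 \right)} \right)}} = \frac{1}{- \frac{712}{437} - 25} = \frac{1}{- \frac{11637}{437}} = - \frac{437}{11637}$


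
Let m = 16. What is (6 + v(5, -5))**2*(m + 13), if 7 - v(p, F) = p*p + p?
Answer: 8381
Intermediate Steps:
v(p, F) = 7 - p - p**2 (v(p, F) = 7 - (p*p + p) = 7 - (p**2 + p) = 7 - (p + p**2) = 7 + (-p - p**2) = 7 - p - p**2)
(6 + v(5, -5))**2*(m + 13) = (6 + (7 - 1*5 - 1*5**2))**2*(16 + 13) = (6 + (7 - 5 - 1*25))**2*29 = (6 + (7 - 5 - 25))**2*29 = (6 - 23)**2*29 = (-17)**2*29 = 289*29 = 8381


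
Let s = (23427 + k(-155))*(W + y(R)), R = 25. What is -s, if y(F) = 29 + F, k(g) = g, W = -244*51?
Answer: 288340080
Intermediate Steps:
W = -12444
s = -288340080 (s = (23427 - 155)*(-12444 + (29 + 25)) = 23272*(-12444 + 54) = 23272*(-12390) = -288340080)
-s = -1*(-288340080) = 288340080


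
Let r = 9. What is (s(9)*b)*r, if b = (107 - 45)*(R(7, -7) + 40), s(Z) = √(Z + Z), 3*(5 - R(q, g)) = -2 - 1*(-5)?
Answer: 73656*√2 ≈ 1.0417e+5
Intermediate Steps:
R(q, g) = 4 (R(q, g) = 5 - (-2 - 1*(-5))/3 = 5 - (-2 + 5)/3 = 5 - ⅓*3 = 5 - 1 = 4)
s(Z) = √2*√Z (s(Z) = √(2*Z) = √2*√Z)
b = 2728 (b = (107 - 45)*(4 + 40) = 62*44 = 2728)
(s(9)*b)*r = ((√2*√9)*2728)*9 = ((√2*3)*2728)*9 = ((3*√2)*2728)*9 = (8184*√2)*9 = 73656*√2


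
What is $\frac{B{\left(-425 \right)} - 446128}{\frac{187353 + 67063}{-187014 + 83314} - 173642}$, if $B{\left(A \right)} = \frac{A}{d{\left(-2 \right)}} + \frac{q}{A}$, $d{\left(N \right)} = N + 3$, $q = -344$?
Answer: $\frac{11576865541}{4501732454} \approx 2.5716$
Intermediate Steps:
$d{\left(N \right)} = 3 + N$
$B{\left(A \right)} = A - \frac{344}{A}$ ($B{\left(A \right)} = \frac{A}{3 - 2} - \frac{344}{A} = \frac{A}{1} - \frac{344}{A} = A 1 - \frac{344}{A} = A - \frac{344}{A}$)
$\frac{B{\left(-425 \right)} - 446128}{\frac{187353 + 67063}{-187014 + 83314} - 173642} = \frac{\left(-425 - \frac{344}{-425}\right) - 446128}{\frac{187353 + 67063}{-187014 + 83314} - 173642} = \frac{\left(-425 - - \frac{344}{425}\right) - 446128}{\frac{254416}{-103700} - 173642} = \frac{\left(-425 + \frac{344}{425}\right) - 446128}{254416 \left(- \frac{1}{103700}\right) - 173642} = \frac{- \frac{180281}{425} - 446128}{- \frac{63604}{25925} - 173642} = - \frac{189784681}{425 \left(- \frac{4501732454}{25925}\right)} = \left(- \frac{189784681}{425}\right) \left(- \frac{25925}{4501732454}\right) = \frac{11576865541}{4501732454}$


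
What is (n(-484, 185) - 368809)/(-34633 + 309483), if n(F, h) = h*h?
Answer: -167292/137425 ≈ -1.2173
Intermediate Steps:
n(F, h) = h**2
(n(-484, 185) - 368809)/(-34633 + 309483) = (185**2 - 368809)/(-34633 + 309483) = (34225 - 368809)/274850 = -334584*1/274850 = -167292/137425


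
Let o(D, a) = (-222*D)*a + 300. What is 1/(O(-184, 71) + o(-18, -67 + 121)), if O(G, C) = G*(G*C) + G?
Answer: 1/2619676 ≈ 3.8173e-7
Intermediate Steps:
O(G, C) = G + C*G² (O(G, C) = G*(C*G) + G = C*G² + G = G + C*G²)
o(D, a) = 300 - 222*D*a (o(D, a) = -222*D*a + 300 = 300 - 222*D*a)
1/(O(-184, 71) + o(-18, -67 + 121)) = 1/(-184*(1 + 71*(-184)) + (300 - 222*(-18)*(-67 + 121))) = 1/(-184*(1 - 13064) + (300 - 222*(-18)*54)) = 1/(-184*(-13063) + (300 + 215784)) = 1/(2403592 + 216084) = 1/2619676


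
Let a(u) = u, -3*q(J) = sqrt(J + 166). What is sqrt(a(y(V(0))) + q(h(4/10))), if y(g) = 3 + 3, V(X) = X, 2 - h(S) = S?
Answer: sqrt(1350 - 15*sqrt(4190))/15 ≈ 1.2979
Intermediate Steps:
h(S) = 2 - S
q(J) = -sqrt(166 + J)/3 (q(J) = -sqrt(J + 166)/3 = -sqrt(166 + J)/3)
y(g) = 6
sqrt(a(y(V(0))) + q(h(4/10))) = sqrt(6 - sqrt(166 + (2 - 4/10))/3) = sqrt(6 - sqrt(166 + (2 - 1*2/5))/3) = sqrt(6 - sqrt(166 + (2 - 2/5))/3) = sqrt(6 - sqrt(166 + 8/5)/3) = sqrt(6 - sqrt(4190)/15)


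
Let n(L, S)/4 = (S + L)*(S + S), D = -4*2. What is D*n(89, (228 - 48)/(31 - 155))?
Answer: 7816320/961 ≈ 8133.5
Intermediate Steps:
D = -8
n(L, S) = 8*S*(L + S) (n(L, S) = 4*((S + L)*(S + S)) = 4*((L + S)*(2*S)) = 4*(2*S*(L + S)) = 8*S*(L + S))
D*n(89, (228 - 48)/(31 - 155)) = -64*(228 - 48)/(31 - 155)*(89 + (228 - 48)/(31 - 155)) = -64*180/(-124)*(89 + 180/(-124)) = -64*180*(-1/124)*(89 + 180*(-1/124)) = -64*(-45)*(89 - 45/31)/31 = -64*(-45)*2714/(31*31) = -8*(-977040/961) = 7816320/961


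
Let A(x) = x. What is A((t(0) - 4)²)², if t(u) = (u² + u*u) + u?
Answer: 256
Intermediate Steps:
t(u) = u + 2*u² (t(u) = (u² + u²) + u = 2*u² + u = u + 2*u²)
A((t(0) - 4)²)² = ((0*(1 + 2*0) - 4)²)² = ((0*(1 + 0) - 4)²)² = ((0*1 - 4)²)² = ((0 - 4)²)² = ((-4)²)² = 16² = 256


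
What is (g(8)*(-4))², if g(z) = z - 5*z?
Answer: 16384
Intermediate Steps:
g(z) = -4*z
(g(8)*(-4))² = (-4*8*(-4))² = (-32*(-4))² = 128² = 16384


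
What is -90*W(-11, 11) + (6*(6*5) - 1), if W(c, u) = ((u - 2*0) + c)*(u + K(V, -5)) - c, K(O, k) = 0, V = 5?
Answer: -811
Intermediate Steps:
W(c, u) = -c + u*(c + u) (W(c, u) = ((u - 2*0) + c)*(u + 0) - c = ((u + 0) + c)*u - c = (u + c)*u - c = (c + u)*u - c = u*(c + u) - c = -c + u*(c + u))
-90*W(-11, 11) + (6*(6*5) - 1) = -90*(11² - 1*(-11) - 11*11) + (6*(6*5) - 1) = -90*(121 + 11 - 121) + (6*30 - 1) = -90*11 + (180 - 1) = -990 + 179 = -811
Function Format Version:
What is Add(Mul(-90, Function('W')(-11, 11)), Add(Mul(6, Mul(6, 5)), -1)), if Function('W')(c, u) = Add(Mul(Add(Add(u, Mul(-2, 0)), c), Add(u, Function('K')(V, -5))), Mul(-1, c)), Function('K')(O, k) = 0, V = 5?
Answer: -811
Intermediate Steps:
Function('W')(c, u) = Add(Mul(-1, c), Mul(u, Add(c, u))) (Function('W')(c, u) = Add(Mul(Add(Add(u, Mul(-2, 0)), c), Add(u, 0)), Mul(-1, c)) = Add(Mul(Add(Add(u, 0), c), u), Mul(-1, c)) = Add(Mul(Add(u, c), u), Mul(-1, c)) = Add(Mul(Add(c, u), u), Mul(-1, c)) = Add(Mul(u, Add(c, u)), Mul(-1, c)) = Add(Mul(-1, c), Mul(u, Add(c, u))))
Add(Mul(-90, Function('W')(-11, 11)), Add(Mul(6, Mul(6, 5)), -1)) = Add(Mul(-90, Add(Pow(11, 2), Mul(-1, -11), Mul(-11, 11))), Add(Mul(6, Mul(6, 5)), -1)) = Add(Mul(-90, Add(121, 11, -121)), Add(Mul(6, 30), -1)) = Add(Mul(-90, 11), Add(180, -1)) = Add(-990, 179) = -811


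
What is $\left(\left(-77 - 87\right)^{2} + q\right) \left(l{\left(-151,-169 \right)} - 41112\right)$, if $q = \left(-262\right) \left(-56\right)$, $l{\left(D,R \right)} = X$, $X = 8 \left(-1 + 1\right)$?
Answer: $-1708943616$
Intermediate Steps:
$X = 0$ ($X = 8 \cdot 0 = 0$)
$l{\left(D,R \right)} = 0$
$q = 14672$
$\left(\left(-77 - 87\right)^{2} + q\right) \left(l{\left(-151,-169 \right)} - 41112\right) = \left(\left(-77 - 87\right)^{2} + 14672\right) \left(0 - 41112\right) = \left(\left(-164\right)^{2} + 14672\right) \left(-41112\right) = \left(26896 + 14672\right) \left(-41112\right) = 41568 \left(-41112\right) = -1708943616$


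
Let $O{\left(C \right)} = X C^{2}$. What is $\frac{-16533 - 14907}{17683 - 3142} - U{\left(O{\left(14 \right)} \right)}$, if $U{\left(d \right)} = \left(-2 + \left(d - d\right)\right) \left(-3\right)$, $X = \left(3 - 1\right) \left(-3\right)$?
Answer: $- \frac{302}{37} \approx -8.1622$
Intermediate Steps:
$X = -6$ ($X = 2 \left(-3\right) = -6$)
$O{\left(C \right)} = - 6 C^{2}$
$U{\left(d \right)} = 6$ ($U{\left(d \right)} = \left(-2 + 0\right) \left(-3\right) = \left(-2\right) \left(-3\right) = 6$)
$\frac{-16533 - 14907}{17683 - 3142} - U{\left(O{\left(14 \right)} \right)} = \frac{-16533 - 14907}{17683 - 3142} - 6 = - \frac{31440}{14541} - 6 = \left(-31440\right) \frac{1}{14541} - 6 = - \frac{80}{37} - 6 = - \frac{302}{37}$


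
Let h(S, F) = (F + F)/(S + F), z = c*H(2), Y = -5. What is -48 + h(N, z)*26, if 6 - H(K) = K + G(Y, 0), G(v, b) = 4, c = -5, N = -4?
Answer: -48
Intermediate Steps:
H(K) = 2 - K (H(K) = 6 - (K + 4) = 6 - (4 + K) = 6 + (-4 - K) = 2 - K)
z = 0 (z = -5*(2 - 1*2) = -5*(2 - 2) = -5*0 = 0)
h(S, F) = 2*F/(F + S) (h(S, F) = (2*F)/(F + S) = 2*F/(F + S))
-48 + h(N, z)*26 = -48 + (2*0/(0 - 4))*26 = -48 + (2*0/(-4))*26 = -48 + (2*0*(-1/4))*26 = -48 + 0*26 = -48 + 0 = -48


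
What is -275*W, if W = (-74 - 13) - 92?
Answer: 49225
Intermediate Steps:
W = -179 (W = -87 - 92 = -179)
-275*W = -275*(-179) = 49225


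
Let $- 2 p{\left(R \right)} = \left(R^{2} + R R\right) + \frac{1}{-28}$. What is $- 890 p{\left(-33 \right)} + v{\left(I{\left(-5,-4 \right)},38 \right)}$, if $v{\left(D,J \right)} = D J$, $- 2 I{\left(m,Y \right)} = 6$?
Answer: $\frac{27134243}{28} \approx 9.6908 \cdot 10^{5}$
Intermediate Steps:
$I{\left(m,Y \right)} = -3$ ($I{\left(m,Y \right)} = \left(- \frac{1}{2}\right) 6 = -3$)
$p{\left(R \right)} = \frac{1}{56} - R^{2}$ ($p{\left(R \right)} = - \frac{\left(R^{2} + R R\right) + \frac{1}{-28}}{2} = - \frac{\left(R^{2} + R^{2}\right) - \frac{1}{28}}{2} = - \frac{2 R^{2} - \frac{1}{28}}{2} = - \frac{- \frac{1}{28} + 2 R^{2}}{2} = \frac{1}{56} - R^{2}$)
$- 890 p{\left(-33 \right)} + v{\left(I{\left(-5,-4 \right)},38 \right)} = - 890 \left(\frac{1}{56} - \left(-33\right)^{2}\right) - 114 = - 890 \left(\frac{1}{56} - 1089\right) - 114 = \left(-890\right) \left(- \frac{60983}{56}\right) - 114 = \frac{27137435}{28} - 114 = \frac{27134243}{28}$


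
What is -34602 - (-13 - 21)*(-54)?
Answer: -36438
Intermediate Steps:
-34602 - (-13 - 21)*(-54) = -34602 - (-34)*(-54) = -34602 - 1*1836 = -34602 - 1836 = -36438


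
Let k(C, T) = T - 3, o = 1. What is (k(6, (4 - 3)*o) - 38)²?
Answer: 1600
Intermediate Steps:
k(C, T) = -3 + T
(k(6, (4 - 3)*o) - 38)² = ((-3 + (4 - 3)*1) - 38)² = ((-3 + 1*1) - 38)² = ((-3 + 1) - 38)² = (-2 - 38)² = (-40)² = 1600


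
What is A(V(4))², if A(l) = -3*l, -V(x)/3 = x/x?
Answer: 81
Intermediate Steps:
V(x) = -3 (V(x) = -3*x/x = -3*1 = -3)
A(V(4))² = (-3*(-3))² = 9² = 81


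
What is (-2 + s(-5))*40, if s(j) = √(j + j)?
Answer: -80 + 40*I*√10 ≈ -80.0 + 126.49*I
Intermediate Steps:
s(j) = √2*√j (s(j) = √(2*j) = √2*√j)
(-2 + s(-5))*40 = (-2 + √2*√(-5))*40 = (-2 + √2*(I*√5))*40 = (-2 + I*√10)*40 = -80 + 40*I*√10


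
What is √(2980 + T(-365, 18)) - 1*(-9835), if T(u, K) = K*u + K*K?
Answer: 9835 + I*√3266 ≈ 9835.0 + 57.149*I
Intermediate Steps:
T(u, K) = K² + K*u (T(u, K) = K*u + K² = K² + K*u)
√(2980 + T(-365, 18)) - 1*(-9835) = √(2980 + 18*(18 - 365)) - 1*(-9835) = √(2980 + 18*(-347)) + 9835 = √(2980 - 6246) + 9835 = √(-3266) + 9835 = I*√3266 + 9835 = 9835 + I*√3266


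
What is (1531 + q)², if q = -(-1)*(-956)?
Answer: 330625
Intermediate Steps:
q = -956 (q = -1*956 = -956)
(1531 + q)² = (1531 - 956)² = 575² = 330625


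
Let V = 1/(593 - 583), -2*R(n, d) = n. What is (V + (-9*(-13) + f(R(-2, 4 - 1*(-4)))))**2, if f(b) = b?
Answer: 1394761/100 ≈ 13948.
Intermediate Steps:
R(n, d) = -n/2
V = 1/10 ≈ 0.10000
(V + (-9*(-13) + f(R(-2, 4 - 1*(-4)))))**2 = (1/10 + (-9*(-13) - 1/2*(-2)))**2 = (1/10 + (117 + 1))**2 = (1/10 + 118)**2 = (1181/10)**2 = 1394761/100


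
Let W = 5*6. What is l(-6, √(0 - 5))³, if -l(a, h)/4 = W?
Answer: -1728000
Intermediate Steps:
W = 30
l(a, h) = -120 (l(a, h) = -4*30 = -120)
l(-6, √(0 - 5))³ = (-120)³ = -1728000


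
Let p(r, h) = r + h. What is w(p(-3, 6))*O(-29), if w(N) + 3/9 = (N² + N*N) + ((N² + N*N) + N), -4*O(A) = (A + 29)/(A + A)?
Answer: 0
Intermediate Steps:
p(r, h) = h + r
O(A) = -(29 + A)/(8*A) (O(A) = -(A + 29)/(4*(A + A)) = -(29 + A)/(4*(2*A)) = -(29 + A)*1/(2*A)/4 = -(29 + A)/(8*A))
w(N) = -⅓ + N + 4*N² (w(N) = -⅓ + ((N² + N*N) + ((N² + N*N) + N)) = -⅓ + ((N² + N²) + ((N² + N²) + N)) = -⅓ + (2*N² + (2*N² + N)) = -⅓ + (2*N² + (N + 2*N²)) = -⅓ + (N + 4*N²) = -⅓ + N + 4*N²)
w(p(-3, 6))*O(-29) = (-⅓ + (6 - 3) + 4*(6 - 3)²)*((⅛)*(-29 - 1*(-29))/(-29)) = (-⅓ + 3 + 4*3²)*((⅛)*(-1/29)*(-29 + 29)) = (-⅓ + 3 + 4*9)*((⅛)*(-1/29)*0) = (-⅓ + 3 + 36)*0 = (116/3)*0 = 0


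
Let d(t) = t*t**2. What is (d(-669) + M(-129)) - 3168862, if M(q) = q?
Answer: -302587300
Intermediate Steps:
d(t) = t**3
(d(-669) + M(-129)) - 3168862 = ((-669)**3 - 129) - 3168862 = (-299418309 - 129) - 3168862 = -299418438 - 3168862 = -302587300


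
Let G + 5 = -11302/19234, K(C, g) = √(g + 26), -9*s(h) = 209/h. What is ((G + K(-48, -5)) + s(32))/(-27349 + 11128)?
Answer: 17485921/44927238816 - √21/16221 ≈ 0.00010670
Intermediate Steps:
s(h) = -209/(9*h)
K(C, g) = √(26 + g)
G = -53736/9617 (G = -5 - 11302/19234 = -5 - 11302*1/19234 = -5 - 5651/9617 = -53736/9617 ≈ -5.5876)
((G + K(-48, -5)) + s(32))/(-27349 + 11128) = ((-53736/9617 + √(26 - 5)) - 209/9/32)/(-27349 + 11128) = ((-53736/9617 + √21) - 209/9*1/32)/(-16221) = ((-53736/9617 + √21) - 209/288)*(-1/16221) = (-17485921/2769696 + √21)*(-1/16221) = 17485921/44927238816 - √21/16221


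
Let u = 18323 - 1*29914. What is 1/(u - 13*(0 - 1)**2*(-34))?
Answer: -1/11149 ≈ -8.9694e-5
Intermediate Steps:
u = -11591 (u = 18323 - 29914 = -11591)
1/(u - 13*(0 - 1)**2*(-34)) = 1/(-11591 - 13*(0 - 1)**2*(-34)) = 1/(-11591 - 13*(-1)**2*(-34)) = 1/(-11591 - 13*1*(-34)) = 1/(-11591 - 13*(-34)) = 1/(-11591 + 442) = 1/(-11149) = -1/11149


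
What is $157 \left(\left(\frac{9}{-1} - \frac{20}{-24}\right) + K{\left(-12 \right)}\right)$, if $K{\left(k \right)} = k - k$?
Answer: $- \frac{7693}{6} \approx -1282.2$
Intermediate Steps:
$K{\left(k \right)} = 0$
$157 \left(\left(\frac{9}{-1} - \frac{20}{-24}\right) + K{\left(-12 \right)}\right) = 157 \left(\left(\frac{9}{-1} - \frac{20}{-24}\right) + 0\right) = 157 \left(\left(9 \left(-1\right) - - \frac{5}{6}\right) + 0\right) = 157 \left(\left(-9 + \frac{5}{6}\right) + 0\right) = 157 \left(- \frac{49}{6} + 0\right) = 157 \left(- \frac{49}{6}\right) = - \frac{7693}{6}$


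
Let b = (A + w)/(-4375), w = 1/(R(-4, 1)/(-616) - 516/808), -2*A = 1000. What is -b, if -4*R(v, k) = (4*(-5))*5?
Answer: -21190716/184874375 ≈ -0.11462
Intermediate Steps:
A = -500 (A = -½*1000 = -500)
R(v, k) = 25 (R(v, k) = -4*(-5)*5/4 = -(-5)*5 = -¼*(-100) = 25)
w = -62216/42257 (w = 1/(25/(-616) - 516/808) = 1/(25*(-1/616) - 516*1/808) = 1/(-25/616 - 129/202) = 1/(-42257/62216) = -62216/42257 ≈ -1.4723)
b = 21190716/184874375 (b = (-500 - 62216/42257)/(-4375) = -21190716/42257*(-1/4375) = 21190716/184874375 ≈ 0.11462)
-b = -1*21190716/184874375 = -21190716/184874375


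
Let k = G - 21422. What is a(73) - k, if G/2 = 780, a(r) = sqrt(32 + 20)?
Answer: 19862 + 2*sqrt(13) ≈ 19869.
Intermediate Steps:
a(r) = 2*sqrt(13) (a(r) = sqrt(52) = 2*sqrt(13))
G = 1560 (G = 2*780 = 1560)
k = -19862 (k = 1560 - 21422 = -19862)
a(73) - k = 2*sqrt(13) - 1*(-19862) = 2*sqrt(13) + 19862 = 19862 + 2*sqrt(13)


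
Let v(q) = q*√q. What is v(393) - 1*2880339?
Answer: -2880339 + 393*√393 ≈ -2.8725e+6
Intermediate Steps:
v(q) = q^(3/2)
v(393) - 1*2880339 = 393^(3/2) - 1*2880339 = 393*√393 - 2880339 = -2880339 + 393*√393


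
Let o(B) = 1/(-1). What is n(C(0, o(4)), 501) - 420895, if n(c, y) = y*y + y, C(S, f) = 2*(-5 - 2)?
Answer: -169393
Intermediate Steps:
o(B) = -1
C(S, f) = -14 (C(S, f) = 2*(-7) = -14)
n(c, y) = y + y**2 (n(c, y) = y**2 + y = y + y**2)
n(C(0, o(4)), 501) - 420895 = 501*(1 + 501) - 420895 = 501*502 - 420895 = 251502 - 420895 = -169393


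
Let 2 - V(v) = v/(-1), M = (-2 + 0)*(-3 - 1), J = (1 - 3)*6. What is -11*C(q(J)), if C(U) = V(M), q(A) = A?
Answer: -110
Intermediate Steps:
J = -12 (J = -2*6 = -12)
M = 8 (M = -2*(-4) = 8)
V(v) = 2 + v (V(v) = 2 - v/(-1) = 2 - v*(-1) = 2 - (-1)*v = 2 + v)
C(U) = 10 (C(U) = 2 + 8 = 10)
-11*C(q(J)) = -11*10 = -110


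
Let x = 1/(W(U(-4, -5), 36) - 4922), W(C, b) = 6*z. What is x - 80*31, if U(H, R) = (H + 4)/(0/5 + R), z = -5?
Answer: -12280961/4952 ≈ -2480.0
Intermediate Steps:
U(H, R) = (4 + H)/R (U(H, R) = (4 + H)/(0*(⅕) + R) = (4 + H)/(0 + R) = (4 + H)/R)
W(C, b) = -30 (W(C, b) = 6*(-5) = -30)
x = -1/4952 (x = 1/(-30 - 4922) = 1/(-4952) = -1/4952 ≈ -0.00020194)
x - 80*31 = -1/4952 - 80*31 = -1/4952 - 1*2480 = -1/4952 - 2480 = -12280961/4952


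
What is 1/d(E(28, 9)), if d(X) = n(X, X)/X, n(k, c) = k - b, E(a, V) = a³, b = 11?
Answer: 21952/21941 ≈ 1.0005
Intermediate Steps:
n(k, c) = -11 + k (n(k, c) = k - 1*11 = k - 11 = -11 + k)
d(X) = (-11 + X)/X
1/d(E(28, 9)) = 1/((-11 + 28³)/(28³)) = 1/((-11 + 21952)/21952) = 1/((1/21952)*21941) = 1/(21941/21952) = 21952/21941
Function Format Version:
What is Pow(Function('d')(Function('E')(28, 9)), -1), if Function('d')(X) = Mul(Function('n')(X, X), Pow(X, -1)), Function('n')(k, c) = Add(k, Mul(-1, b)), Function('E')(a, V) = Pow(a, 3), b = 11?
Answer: Rational(21952, 21941) ≈ 1.0005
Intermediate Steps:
Function('n')(k, c) = Add(-11, k) (Function('n')(k, c) = Add(k, Mul(-1, 11)) = Add(k, -11) = Add(-11, k))
Function('d')(X) = Mul(Pow(X, -1), Add(-11, X)) (Function('d')(X) = Mul(Add(-11, X), Pow(X, -1)) = Mul(Pow(X, -1), Add(-11, X)))
Pow(Function('d')(Function('E')(28, 9)), -1) = Pow(Mul(Pow(Pow(28, 3), -1), Add(-11, Pow(28, 3))), -1) = Pow(Mul(Pow(21952, -1), Add(-11, 21952)), -1) = Pow(Mul(Rational(1, 21952), 21941), -1) = Pow(Rational(21941, 21952), -1) = Rational(21952, 21941)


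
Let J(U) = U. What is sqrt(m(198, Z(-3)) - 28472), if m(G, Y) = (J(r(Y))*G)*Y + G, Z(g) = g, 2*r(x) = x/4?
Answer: I*sqrt(112205)/2 ≈ 167.49*I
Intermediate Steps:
r(x) = x/8 (r(x) = (x/4)/2 = x/8)
m(G, Y) = G + G*Y**2/8 (m(G, Y) = ((Y/8)*G)*Y + G = (G*Y/8)*Y + G = G*Y**2/8 + G = G + G*Y**2/8)
sqrt(m(198, Z(-3)) - 28472) = sqrt((1/8)*198*(8 + (-3)**2) - 28472) = sqrt((1/8)*198*(8 + 9) - 28472) = sqrt((1/8)*198*17 - 28472) = sqrt(1683/4 - 28472) = sqrt(-112205/4) = I*sqrt(112205)/2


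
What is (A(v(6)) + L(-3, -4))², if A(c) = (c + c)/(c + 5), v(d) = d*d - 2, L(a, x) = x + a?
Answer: 42025/1521 ≈ 27.630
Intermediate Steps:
L(a, x) = a + x
v(d) = -2 + d² (v(d) = d² - 2 = -2 + d²)
A(c) = 2*c/(5 + c) (A(c) = (2*c)/(5 + c) = 2*c/(5 + c))
(A(v(6)) + L(-3, -4))² = (2*(-2 + 6²)/(5 + (-2 + 6²)) + (-3 - 4))² = (2*(-2 + 36)/(5 + (-2 + 36)) - 7)² = (2*34/(5 + 34) - 7)² = (2*34/39 - 7)² = (2*34*(1/39) - 7)² = (68/39 - 7)² = (-205/39)² = 42025/1521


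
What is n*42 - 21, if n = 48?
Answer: 1995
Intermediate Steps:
n*42 - 21 = 48*42 - 21 = 2016 - 21 = 1995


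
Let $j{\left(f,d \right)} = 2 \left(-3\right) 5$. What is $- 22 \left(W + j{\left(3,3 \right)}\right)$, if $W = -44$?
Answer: $1628$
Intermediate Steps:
$j{\left(f,d \right)} = -30$ ($j{\left(f,d \right)} = \left(-6\right) 5 = -30$)
$- 22 \left(W + j{\left(3,3 \right)}\right) = - 22 \left(-44 - 30\right) = \left(-22\right) \left(-74\right) = 1628$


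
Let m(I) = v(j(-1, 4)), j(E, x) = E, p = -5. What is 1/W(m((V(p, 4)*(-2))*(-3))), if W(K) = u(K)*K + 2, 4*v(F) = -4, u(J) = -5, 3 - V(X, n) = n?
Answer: 1/7 ≈ 0.14286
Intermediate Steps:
V(X, n) = 3 - n
v(F) = -1 (v(F) = (1/4)*(-4) = -1)
m(I) = -1
W(K) = 2 - 5*K (W(K) = -5*K + 2 = 2 - 5*K)
1/W(m((V(p, 4)*(-2))*(-3))) = 1/(2 - 5*(-1)) = 1/(2 + 5) = 1/7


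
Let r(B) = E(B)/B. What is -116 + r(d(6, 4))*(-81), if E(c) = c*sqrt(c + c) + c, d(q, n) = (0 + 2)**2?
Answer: -197 - 162*sqrt(2) ≈ -426.10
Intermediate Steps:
d(q, n) = 4 (d(q, n) = 2**2 = 4)
E(c) = c + sqrt(2)*c**(3/2) (E(c) = c*sqrt(2*c) + c = c*(sqrt(2)*sqrt(c)) + c = sqrt(2)*c**(3/2) + c = c + sqrt(2)*c**(3/2))
r(B) = (B + sqrt(2)*B**(3/2))/B
-116 + r(d(6, 4))*(-81) = -116 + (1 + sqrt(2)*sqrt(4))*(-81) = -116 + (1 + sqrt(2)*2)*(-81) = -116 + (1 + 2*sqrt(2))*(-81) = -116 + (-81 - 162*sqrt(2)) = -197 - 162*sqrt(2)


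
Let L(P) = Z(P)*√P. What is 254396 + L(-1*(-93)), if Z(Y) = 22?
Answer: 254396 + 22*√93 ≈ 2.5461e+5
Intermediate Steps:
L(P) = 22*√P
254396 + L(-1*(-93)) = 254396 + 22*√(-1*(-93)) = 254396 + 22*√93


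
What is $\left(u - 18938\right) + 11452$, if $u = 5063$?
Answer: $-2423$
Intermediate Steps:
$\left(u - 18938\right) + 11452 = \left(5063 - 18938\right) + 11452 = -13875 + 11452 = -2423$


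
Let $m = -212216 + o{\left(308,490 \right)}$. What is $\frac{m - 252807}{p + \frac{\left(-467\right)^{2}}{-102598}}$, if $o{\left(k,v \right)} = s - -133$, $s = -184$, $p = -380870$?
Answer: $\frac{47715662252}{39076718349} \approx 1.2211$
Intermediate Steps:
$o{\left(k,v \right)} = -51$ ($o{\left(k,v \right)} = -184 - -133 = -184 + 133 = -51$)
$m = -212267$ ($m = -212216 - 51 = -212267$)
$\frac{m - 252807}{p + \frac{\left(-467\right)^{2}}{-102598}} = \frac{-212267 - 252807}{-380870 + \frac{\left(-467\right)^{2}}{-102598}} = - \frac{465074}{-380870 + 218089 \left(- \frac{1}{102598}\right)} = - \frac{465074}{-380870 - \frac{218089}{102598}} = - \frac{465074}{- \frac{39076718349}{102598}} = \left(-465074\right) \left(- \frac{102598}{39076718349}\right) = \frac{47715662252}{39076718349}$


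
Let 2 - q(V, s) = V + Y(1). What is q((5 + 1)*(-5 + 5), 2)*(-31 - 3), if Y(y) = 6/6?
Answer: -34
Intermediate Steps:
Y(y) = 1 (Y(y) = 6*(⅙) = 1)
q(V, s) = 1 - V (q(V, s) = 2 - (V + 1) = 2 - (1 + V) = 2 + (-1 - V) = 1 - V)
q((5 + 1)*(-5 + 5), 2)*(-31 - 3) = (1 - (5 + 1)*(-5 + 5))*(-31 - 3) = (1 - 6*0)*(-34) = (1 - 1*0)*(-34) = (1 + 0)*(-34) = 1*(-34) = -34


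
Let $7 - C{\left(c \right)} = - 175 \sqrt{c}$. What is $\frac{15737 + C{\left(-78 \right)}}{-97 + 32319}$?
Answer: $\frac{7872}{16111} + \frac{175 i \sqrt{78}}{32222} \approx 0.48861 + 0.047966 i$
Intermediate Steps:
$C{\left(c \right)} = 7 + 175 \sqrt{c}$ ($C{\left(c \right)} = 7 - - 175 \sqrt{c} = 7 + 175 \sqrt{c}$)
$\frac{15737 + C{\left(-78 \right)}}{-97 + 32319} = \frac{15737 + \left(7 + 175 \sqrt{-78}\right)}{-97 + 32319} = \frac{15737 + \left(7 + 175 i \sqrt{78}\right)}{32222} = \left(15737 + \left(7 + 175 i \sqrt{78}\right)\right) \frac{1}{32222} = \left(15744 + 175 i \sqrt{78}\right) \frac{1}{32222} = \frac{7872}{16111} + \frac{175 i \sqrt{78}}{32222}$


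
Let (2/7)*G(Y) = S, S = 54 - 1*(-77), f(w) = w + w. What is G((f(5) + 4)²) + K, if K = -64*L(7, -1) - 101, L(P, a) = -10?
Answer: 1995/2 ≈ 997.50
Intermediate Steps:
f(w) = 2*w
S = 131 (S = 54 + 77 = 131)
G(Y) = 917/2 (G(Y) = (7/2)*131 = 917/2)
K = 539 (K = -64*(-10) - 101 = 640 - 101 = 539)
G((f(5) + 4)²) + K = 917/2 + 539 = 1995/2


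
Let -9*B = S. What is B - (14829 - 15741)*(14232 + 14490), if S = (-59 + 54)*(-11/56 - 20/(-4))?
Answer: 13202011201/504 ≈ 2.6194e+7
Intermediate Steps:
S = -1345/56 (S = -5*(-11*1/56 - 20*(-¼)) = -5*(-11/56 + 5) = -5*269/56 = -1345/56 ≈ -24.018)
B = 1345/504 (B = -⅑*(-1345/56) = 1345/504 ≈ 2.6687)
B - (14829 - 15741)*(14232 + 14490) = 1345/504 - (14829 - 15741)*(14232 + 14490) = 1345/504 - (-912)*28722 = 1345/504 - 1*(-26194464) = 1345/504 + 26194464 = 13202011201/504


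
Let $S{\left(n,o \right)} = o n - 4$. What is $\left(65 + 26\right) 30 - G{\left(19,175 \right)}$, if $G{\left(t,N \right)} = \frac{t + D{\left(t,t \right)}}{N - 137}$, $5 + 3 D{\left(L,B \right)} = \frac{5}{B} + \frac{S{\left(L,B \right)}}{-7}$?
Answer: $\frac{985526}{361} \approx 2730.0$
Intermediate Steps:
$S{\left(n,o \right)} = -4 + n o$ ($S{\left(n,o \right)} = n o - 4 = -4 + n o$)
$D{\left(L,B \right)} = - \frac{31}{21} + \frac{5}{3 B} - \frac{B L}{21}$ ($D{\left(L,B \right)} = - \frac{5}{3} + \frac{\frac{5}{B} + \frac{-4 + L B}{-7}}{3} = - \frac{5}{3} + \frac{\frac{5}{B} + \left(-4 + B L\right) \left(- \frac{1}{7}\right)}{3} = - \frac{5}{3} + \frac{\frac{5}{B} - \left(- \frac{4}{7} + \frac{B L}{7}\right)}{3} = - \frac{5}{3} + \frac{\frac{4}{7} + \frac{5}{B} - \frac{B L}{7}}{3} = - \frac{5}{3} + \left(\frac{4}{21} + \frac{5}{3 B} - \frac{B L}{21}\right) = - \frac{31}{21} + \frac{5}{3 B} - \frac{B L}{21}$)
$G{\left(t,N \right)} = \frac{t + \frac{35 - t \left(31 + t^{2}\right)}{21 t}}{-137 + N}$ ($G{\left(t,N \right)} = \frac{t + \frac{35 - t \left(31 + t t\right)}{21 t}}{N - 137} = \frac{t + \frac{35 - t \left(31 + t^{2}\right)}{21 t}}{-137 + N}$)
$\left(65 + 26\right) 30 - G{\left(19,175 \right)} = \left(65 + 26\right) 30 - \frac{35 + 21 \cdot 19^{2} - 19 \left(31 + 19^{2}\right)}{21 \cdot 19 \left(-137 + 175\right)} = 91 \cdot 30 - \frac{1}{21} \cdot \frac{1}{19} \cdot \frac{1}{38} \left(35 + 21 \cdot 361 - 19 \left(31 + 361\right)\right) = 2730 - \frac{1}{21} \cdot \frac{1}{19} \cdot \frac{1}{38} \left(35 + 7581 - 19 \cdot 392\right) = 2730 - \frac{1}{21} \cdot \frac{1}{19} \cdot \frac{1}{38} \left(35 + 7581 - 7448\right) = 2730 - \frac{1}{21} \cdot \frac{1}{19} \cdot \frac{1}{38} \cdot 168 = 2730 - \frac{4}{361} = \frac{985526}{361}$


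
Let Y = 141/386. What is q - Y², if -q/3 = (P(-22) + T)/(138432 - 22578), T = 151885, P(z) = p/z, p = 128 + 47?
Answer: -64341300987/15823300702 ≈ -4.0662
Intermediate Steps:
p = 175
P(z) = 175/z
Y = 141/386 (Y = 141*(1/386) = 141/386 ≈ 0.36528)
q = -3341295/849596 (q = -3*(175/(-22) + 151885)/(138432 - 22578) = -3*(175*(-1/22) + 151885)/115854 = -3*(-175/22 + 151885)/115854 = -10023885/(22*115854) = -3*1113765/849596 = -3341295/849596 ≈ -3.9328)
q - Y² = -3341295/849596 - (141/386)² = -3341295/849596 - 1*19881/148996 = -3341295/849596 - 19881/148996 = -64341300987/15823300702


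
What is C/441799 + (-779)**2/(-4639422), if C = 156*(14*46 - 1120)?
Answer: -612606666991/2049692000178 ≈ -0.29888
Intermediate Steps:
C = -74256 (C = 156*(644 - 1120) = 156*(-476) = -74256)
C/441799 + (-779)**2/(-4639422) = -74256/441799 + (-779)**2/(-4639422) = -74256*1/441799 + 606841*(-1/4639422) = -74256/441799 - 606841/4639422 = -612606666991/2049692000178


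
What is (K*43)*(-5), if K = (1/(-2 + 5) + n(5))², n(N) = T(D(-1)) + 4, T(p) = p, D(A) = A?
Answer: -21500/9 ≈ -2388.9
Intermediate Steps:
n(N) = 3 (n(N) = -1 + 4 = 3)
K = 100/9 (K = (1/(-2 + 5) + 3)² = (1/3 + 3)² = (⅓ + 3)² = (10/3)² = 100/9 ≈ 11.111)
(K*43)*(-5) = ((100/9)*43)*(-5) = (4300/9)*(-5) = -21500/9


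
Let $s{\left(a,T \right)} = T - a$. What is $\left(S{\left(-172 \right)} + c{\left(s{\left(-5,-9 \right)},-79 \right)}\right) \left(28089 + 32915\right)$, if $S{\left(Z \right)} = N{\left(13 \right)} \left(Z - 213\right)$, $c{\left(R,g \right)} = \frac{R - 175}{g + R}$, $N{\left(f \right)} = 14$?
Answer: $- \frac{27280439764}{83} \approx -3.2868 \cdot 10^{8}$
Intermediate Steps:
$c{\left(R,g \right)} = \frac{-175 + R}{R + g}$
$S{\left(Z \right)} = -2982 + 14 Z$ ($S{\left(Z \right)} = 14 \left(Z - 213\right) = 14 \left(-213 + Z\right) = -2982 + 14 Z$)
$\left(S{\left(-172 \right)} + c{\left(s{\left(-5,-9 \right)},-79 \right)}\right) \left(28089 + 32915\right) = \left(\left(-2982 + 14 \left(-172\right)\right) + \frac{-175 - 4}{\left(-9 - -5\right) - 79}\right) \left(28089 + 32915\right) = \left(\left(-2982 - 2408\right) + \frac{-175 + \left(-9 + 5\right)}{\left(-9 + 5\right) - 79}\right) 61004 = \left(-5390 + \frac{-175 - 4}{-4 - 79}\right) 61004 = \left(-5390 + \frac{1}{-83} \left(-179\right)\right) 61004 = \left(-5390 - - \frac{179}{83}\right) 61004 = \left(-5390 + \frac{179}{83}\right) 61004 = \left(- \frac{447191}{83}\right) 61004 = - \frac{27280439764}{83}$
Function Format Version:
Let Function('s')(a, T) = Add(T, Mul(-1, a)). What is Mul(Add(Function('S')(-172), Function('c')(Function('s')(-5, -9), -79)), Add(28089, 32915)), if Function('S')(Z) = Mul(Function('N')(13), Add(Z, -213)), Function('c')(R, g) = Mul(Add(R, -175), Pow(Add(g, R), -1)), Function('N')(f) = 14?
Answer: Rational(-27280439764, 83) ≈ -3.2868e+8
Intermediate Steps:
Function('c')(R, g) = Mul(Pow(Add(R, g), -1), Add(-175, R)) (Function('c')(R, g) = Mul(Add(-175, R), Pow(Add(R, g), -1)) = Mul(Pow(Add(R, g), -1), Add(-175, R)))
Function('S')(Z) = Add(-2982, Mul(14, Z)) (Function('S')(Z) = Mul(14, Add(Z, -213)) = Mul(14, Add(-213, Z)) = Add(-2982, Mul(14, Z)))
Mul(Add(Function('S')(-172), Function('c')(Function('s')(-5, -9), -79)), Add(28089, 32915)) = Mul(Add(Add(-2982, Mul(14, -172)), Mul(Pow(Add(Add(-9, Mul(-1, -5)), -79), -1), Add(-175, Add(-9, Mul(-1, -5))))), Add(28089, 32915)) = Mul(Add(Add(-2982, -2408), Mul(Pow(Add(Add(-9, 5), -79), -1), Add(-175, Add(-9, 5)))), 61004) = Mul(Add(-5390, Mul(Pow(Add(-4, -79), -1), Add(-175, -4))), 61004) = Mul(Add(-5390, Mul(Pow(-83, -1), -179)), 61004) = Mul(Add(-5390, Mul(Rational(-1, 83), -179)), 61004) = Mul(Add(-5390, Rational(179, 83)), 61004) = Mul(Rational(-447191, 83), 61004) = Rational(-27280439764, 83)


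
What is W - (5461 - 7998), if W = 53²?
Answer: 5346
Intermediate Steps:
W = 2809
W - (5461 - 7998) = 2809 - (5461 - 7998) = 2809 - 1*(-2537) = 2809 + 2537 = 5346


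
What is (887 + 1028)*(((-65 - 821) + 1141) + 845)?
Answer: 2106500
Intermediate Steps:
(887 + 1028)*(((-65 - 821) + 1141) + 845) = 1915*((-886 + 1141) + 845) = 1915*(255 + 845) = 1915*1100 = 2106500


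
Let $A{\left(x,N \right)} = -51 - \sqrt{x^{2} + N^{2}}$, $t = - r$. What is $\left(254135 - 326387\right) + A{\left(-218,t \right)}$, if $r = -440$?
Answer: $-72303 - 2 \sqrt{60281} \approx -72794.0$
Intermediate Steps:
$t = 440$ ($t = \left(-1\right) \left(-440\right) = 440$)
$A{\left(x,N \right)} = -51 - \sqrt{N^{2} + x^{2}}$
$\left(254135 - 326387\right) + A{\left(-218,t \right)} = \left(254135 - 326387\right) - \left(51 + \sqrt{440^{2} + \left(-218\right)^{2}}\right) = -72252 - \left(51 + \sqrt{193600 + 47524}\right) = -72252 - \left(51 + \sqrt{241124}\right) = -72252 - \left(51 + 2 \sqrt{60281}\right) = -72303 - 2 \sqrt{60281}$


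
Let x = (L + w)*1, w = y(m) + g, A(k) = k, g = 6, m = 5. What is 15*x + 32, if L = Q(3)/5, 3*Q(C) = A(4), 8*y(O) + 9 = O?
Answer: 237/2 ≈ 118.50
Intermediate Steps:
y(O) = -9/8 + O/8
Q(C) = 4/3 (Q(C) = (1/3)*4 = 4/3)
L = 4/15 (L = (4/3)/5 = (4/3)*(1/5) = 4/15 ≈ 0.26667)
w = 11/2 (w = (-9/8 + (1/8)*5) + 6 = (-9/8 + 5/8) + 6 = -1/2 + 6 = 11/2 ≈ 5.5000)
x = 173/30 (x = (4/15 + 11/2)*1 = (173/30)*1 = 173/30 ≈ 5.7667)
15*x + 32 = 15*(173/30) + 32 = 173/2 + 32 = 237/2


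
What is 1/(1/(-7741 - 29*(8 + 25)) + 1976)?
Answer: 8698/17187247 ≈ 0.00050607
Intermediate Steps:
1/(1/(-7741 - 29*(8 + 25)) + 1976) = 1/(1/(-7741 - 29*33) + 1976) = 1/(1/(-7741 - 957) + 1976) = 1/(1/(-8698) + 1976) = 1/(-1/8698 + 1976) = 1/(17187247/8698) = 8698/17187247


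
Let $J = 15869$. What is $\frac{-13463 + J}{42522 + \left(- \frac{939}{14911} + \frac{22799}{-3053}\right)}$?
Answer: $\frac{54764509449}{967699108535} \approx 0.056592$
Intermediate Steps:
$\frac{-13463 + J}{42522 + \left(- \frac{939}{14911} + \frac{22799}{-3053}\right)} = \frac{-13463 + 15869}{42522 + \left(- \frac{939}{14911} + \frac{22799}{-3053}\right)} = \frac{2406}{42522 + \left(\left(-939\right) \frac{1}{14911} + 22799 \left(- \frac{1}{3053}\right)\right)} = \frac{2406}{42522 - \frac{342822656}{45523283}} = \frac{2406}{\frac{1935398217070}{45523283}} = 2406 \cdot \frac{45523283}{1935398217070} = \frac{54764509449}{967699108535}$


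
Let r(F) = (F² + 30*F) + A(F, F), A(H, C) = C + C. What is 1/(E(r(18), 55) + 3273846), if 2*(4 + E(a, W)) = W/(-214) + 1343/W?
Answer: 23540/77066525057 ≈ 3.0545e-7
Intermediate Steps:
A(H, C) = 2*C
r(F) = F² + 32*F (r(F) = (F² + 30*F) + 2*F = F² + 32*F)
E(a, W) = -4 - W/428 + 1343/(2*W) (E(a, W) = -4 + (W/(-214) + 1343/W)/2 = -4 + (W*(-1/214) + 1343/W)/2 = -4 + (-W/214 + 1343/W)/2 = -4 + (1343/W - W/214)/2 = -4 + (-W/428 + 1343/(2*W)) = -4 - W/428 + 1343/(2*W))
1/(E(r(18), 55) + 3273846) = 1/((1/428)*(287402 - 1*55*(1712 + 55))/55 + 3273846) = 1/((1/428)*(1/55)*(287402 - 1*55*1767) + 3273846) = 1/((1/428)*(1/55)*(287402 - 97185) + 3273846) = 1/((1/428)*(1/55)*190217 + 3273846) = 1/(190217/23540 + 3273846) = 1/(77066525057/23540) = 23540/77066525057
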